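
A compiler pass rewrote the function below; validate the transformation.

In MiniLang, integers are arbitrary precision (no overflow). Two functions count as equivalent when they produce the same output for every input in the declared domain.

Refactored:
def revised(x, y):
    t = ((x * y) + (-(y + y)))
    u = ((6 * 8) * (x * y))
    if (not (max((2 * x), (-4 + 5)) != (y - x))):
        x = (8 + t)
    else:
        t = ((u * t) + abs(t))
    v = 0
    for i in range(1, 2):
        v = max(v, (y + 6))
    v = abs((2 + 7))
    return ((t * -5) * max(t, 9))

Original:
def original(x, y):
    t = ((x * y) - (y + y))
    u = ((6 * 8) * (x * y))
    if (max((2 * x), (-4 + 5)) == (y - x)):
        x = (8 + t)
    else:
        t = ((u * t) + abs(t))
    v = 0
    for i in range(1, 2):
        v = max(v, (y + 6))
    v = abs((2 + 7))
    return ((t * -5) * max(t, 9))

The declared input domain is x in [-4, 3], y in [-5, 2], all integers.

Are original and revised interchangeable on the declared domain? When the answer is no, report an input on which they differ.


The two versions differ — the changes include comparison usage differs; also arithmetic usage differs; also boolean connective usage differs.
One worked example (x=3, y=-1) — original: t = -1; u = -144; (max((2 * x), (-4 + 5)) == (y - x)) -> false; t = 145; v = 0; [i=1]; v = 5; v = 9; return -105125; revised: t = -1; u = -144; (not (max((2 * x), (-4 + 5)) != (y - x))) -> false; t = 145; v = 0; [i=1]; v = 5; v = 9; return -105125; agreement on -105125.
Across all 64 domain points the two functions coincide.
verdict: equivalent


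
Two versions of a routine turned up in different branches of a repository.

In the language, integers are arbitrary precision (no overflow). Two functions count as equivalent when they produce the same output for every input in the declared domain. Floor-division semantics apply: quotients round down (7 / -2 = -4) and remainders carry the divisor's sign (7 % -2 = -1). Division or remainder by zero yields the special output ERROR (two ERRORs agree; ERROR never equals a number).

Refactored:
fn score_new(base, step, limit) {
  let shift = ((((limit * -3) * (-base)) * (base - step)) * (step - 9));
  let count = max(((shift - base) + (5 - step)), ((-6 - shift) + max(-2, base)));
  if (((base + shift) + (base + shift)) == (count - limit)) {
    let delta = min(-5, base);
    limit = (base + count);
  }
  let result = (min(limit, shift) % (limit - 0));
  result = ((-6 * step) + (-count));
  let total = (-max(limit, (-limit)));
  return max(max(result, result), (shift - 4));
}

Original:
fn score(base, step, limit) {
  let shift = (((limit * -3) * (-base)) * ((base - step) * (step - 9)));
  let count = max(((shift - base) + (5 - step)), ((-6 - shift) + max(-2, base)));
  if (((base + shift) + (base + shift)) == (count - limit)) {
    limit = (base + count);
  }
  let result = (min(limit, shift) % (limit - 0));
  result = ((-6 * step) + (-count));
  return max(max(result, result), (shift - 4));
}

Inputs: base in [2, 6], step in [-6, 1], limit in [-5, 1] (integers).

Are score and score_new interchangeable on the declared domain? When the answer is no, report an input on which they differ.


The two versions differ — the changes include constant usage differs, min/max/abs usage differs, statement counts differ, local variable names differ.
As a probe, take base=2, step=-6, limit=0: score runs shift=0, then count=9, then (((base + shift) + (base + shift)) == (count - limit)) is false, then a zero divisor aborts: ERROR; score_new runs shift=0, then count=9, then (((base + shift) + (base + shift)) == (count - limit)) is false, then a zero divisor aborts: ERROR; both end at ERROR.
An exhaustive pass over the 280 declared inputs shows identical outputs.
verdict: equivalent


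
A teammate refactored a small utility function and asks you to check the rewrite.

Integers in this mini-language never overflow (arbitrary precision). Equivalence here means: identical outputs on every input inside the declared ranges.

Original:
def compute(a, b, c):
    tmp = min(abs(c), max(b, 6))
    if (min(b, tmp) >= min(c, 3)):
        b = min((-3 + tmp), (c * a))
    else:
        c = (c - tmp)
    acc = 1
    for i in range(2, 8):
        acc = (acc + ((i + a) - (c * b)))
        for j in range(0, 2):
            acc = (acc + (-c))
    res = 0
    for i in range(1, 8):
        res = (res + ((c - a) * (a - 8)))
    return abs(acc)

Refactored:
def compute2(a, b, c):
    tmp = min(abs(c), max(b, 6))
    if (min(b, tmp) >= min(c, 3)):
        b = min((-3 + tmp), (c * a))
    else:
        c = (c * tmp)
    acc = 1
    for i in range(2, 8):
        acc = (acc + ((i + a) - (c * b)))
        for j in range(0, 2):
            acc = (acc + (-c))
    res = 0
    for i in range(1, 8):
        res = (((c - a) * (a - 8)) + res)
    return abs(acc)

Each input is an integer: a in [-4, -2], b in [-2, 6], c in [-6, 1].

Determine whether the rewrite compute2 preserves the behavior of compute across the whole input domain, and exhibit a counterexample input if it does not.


The rewrite breaks on a=-4, b=-1, c=1, where the results are 4 and 2.
compute: tmp becomes 1; next (min(b, tmp) >= min(c, 3)) evaluates to false; next c becomes 0; next acc becomes 1; next at i=2:; next acc becomes -1; next at j=0:; next acc becomes -1; next at j=1:; next acc becomes -1; next at i=3:; next acc becomes -2; next at j=0:; next acc becomes -2; next at j=1:; next acc becomes -2; next at i=4:; next acc becomes -2; next at j=0:; next acc becomes -2; next at j=1:; next acc becomes -2; next at i=5:; next acc becomes -1; next at j=0:; next acc becomes -1; next at j=1:; next acc becomes -1; next at i=6:; next acc becomes 1; next at j=0:; next acc becomes 1; next at j=1:; next acc becomes 1; next at i=7:; next acc becomes 4; next at j=0:; next acc becomes 4; next at j=1:; next acc becomes 4; next res becomes 0; next at i=1:; next res becomes -48; next at i=2:; next res becomes -96; next at i=3:; next res becomes -144; next at i=4:; next res becomes -192; next at i=5:; next res becomes -240; next at i=6:; next res becomes -288; next at i=7:; next res becomes -336; next final value 4
compute2: tmp becomes 1; next (min(b, tmp) >= min(c, 3)) evaluates to false; next c becomes 1; next acc becomes 1; next at i=2:; next acc becomes 0; next at j=0:; next acc becomes -1; next at j=1:; next acc becomes -2; next at i=3:; next acc becomes -2; next at j=0:; next acc becomes -3; next at j=1:; next acc becomes -4; next at i=4:; next acc becomes -3; next at j=0:; next acc becomes -4; next at j=1:; next acc becomes -5; next at i=5:; next acc becomes -3; next at j=0:; next acc becomes -4; next at j=1:; next acc becomes -5; next at i=6:; next acc becomes -2; next at j=0:; next acc becomes -3; next at j=1:; next acc becomes -4; next at i=7:; next acc becomes 0; next at j=0:; next acc becomes -1; next at j=1:; next acc becomes -2; next res becomes 0; next at i=1:; next res becomes -60; next at i=2:; next res becomes -120; next at i=3:; next res becomes -180; next at i=4:; next res becomes -240; next at i=5:; next res becomes -300; next at i=6:; next res becomes -360; next at i=7:; next res becomes -420; next final value 2
verdict: not equivalent; witness: a=-4, b=-1, c=1


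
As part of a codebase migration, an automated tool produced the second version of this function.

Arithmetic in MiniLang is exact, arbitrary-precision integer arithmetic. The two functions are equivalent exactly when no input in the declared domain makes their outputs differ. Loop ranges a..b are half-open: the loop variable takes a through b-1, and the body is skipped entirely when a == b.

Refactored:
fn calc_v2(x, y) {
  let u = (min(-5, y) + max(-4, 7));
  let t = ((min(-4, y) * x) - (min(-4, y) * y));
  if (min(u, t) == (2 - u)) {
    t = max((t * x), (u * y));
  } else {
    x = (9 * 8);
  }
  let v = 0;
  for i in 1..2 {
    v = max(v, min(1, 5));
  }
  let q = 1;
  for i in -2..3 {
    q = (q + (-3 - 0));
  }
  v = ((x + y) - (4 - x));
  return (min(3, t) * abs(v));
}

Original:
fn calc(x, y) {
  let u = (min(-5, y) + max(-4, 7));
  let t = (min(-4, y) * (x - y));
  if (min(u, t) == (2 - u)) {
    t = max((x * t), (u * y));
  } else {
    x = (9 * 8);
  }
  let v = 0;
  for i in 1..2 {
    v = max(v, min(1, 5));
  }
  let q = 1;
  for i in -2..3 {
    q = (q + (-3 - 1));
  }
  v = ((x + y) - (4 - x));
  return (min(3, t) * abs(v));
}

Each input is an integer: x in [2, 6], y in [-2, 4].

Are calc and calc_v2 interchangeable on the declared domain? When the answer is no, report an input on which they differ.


The one real change (`1` became `0`) has no effect anywhere in the declared ranges.
As a probe, take x=3, y=3: calc runs u = 2; t = 0; (min(u, t) == (2 - u)) -> true; t = 6; v = 0; [i=1]; v = 1; q = 1; [i=-2]; q = -3; [i=-1]; q = -7; [i=0]; q = -11; [i=1]; q = -15; [i=2]; q = -19; v = 5; return 15; calc_v2 runs u = 2; t = 0; (min(u, t) == (2 - u)) -> true; t = 6; v = 0; [i=1]; v = 1; q = 1; [i=-2]; q = -2; [i=-1]; q = -5; [i=0]; q = -8; [i=1]; q = -11; [i=2]; q = -14; v = 5; return 15; both end at 15.
Checked all 35 inputs in the declared domain: the outputs agree on every one.
verdict: equivalent


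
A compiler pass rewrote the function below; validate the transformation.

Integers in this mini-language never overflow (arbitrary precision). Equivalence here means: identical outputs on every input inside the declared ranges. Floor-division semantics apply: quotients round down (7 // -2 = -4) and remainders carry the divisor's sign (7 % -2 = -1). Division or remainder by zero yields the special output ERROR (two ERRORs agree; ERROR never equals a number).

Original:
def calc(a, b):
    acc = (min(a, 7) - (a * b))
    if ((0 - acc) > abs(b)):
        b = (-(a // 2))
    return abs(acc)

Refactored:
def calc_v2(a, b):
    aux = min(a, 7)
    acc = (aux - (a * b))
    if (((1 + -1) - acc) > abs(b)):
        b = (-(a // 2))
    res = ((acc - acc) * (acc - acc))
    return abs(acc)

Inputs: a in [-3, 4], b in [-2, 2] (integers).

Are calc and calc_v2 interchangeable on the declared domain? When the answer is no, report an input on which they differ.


This is a faithful refactor — local variable names differ, arithmetic usage differs, constant usage differs, statement counts differ, but the computed results match everywhere.
As a probe, take a=-2, b=1: calc runs acc := 0 | ((0 - acc) > abs(b)): false | result 0; calc_v2 runs aux := -2 | acc := 0 | (((1 + -1) - acc) > abs(b)): false | res := 0 | result 0; both end at 0.
Across all 40 domain points the two functions coincide.
verdict: equivalent


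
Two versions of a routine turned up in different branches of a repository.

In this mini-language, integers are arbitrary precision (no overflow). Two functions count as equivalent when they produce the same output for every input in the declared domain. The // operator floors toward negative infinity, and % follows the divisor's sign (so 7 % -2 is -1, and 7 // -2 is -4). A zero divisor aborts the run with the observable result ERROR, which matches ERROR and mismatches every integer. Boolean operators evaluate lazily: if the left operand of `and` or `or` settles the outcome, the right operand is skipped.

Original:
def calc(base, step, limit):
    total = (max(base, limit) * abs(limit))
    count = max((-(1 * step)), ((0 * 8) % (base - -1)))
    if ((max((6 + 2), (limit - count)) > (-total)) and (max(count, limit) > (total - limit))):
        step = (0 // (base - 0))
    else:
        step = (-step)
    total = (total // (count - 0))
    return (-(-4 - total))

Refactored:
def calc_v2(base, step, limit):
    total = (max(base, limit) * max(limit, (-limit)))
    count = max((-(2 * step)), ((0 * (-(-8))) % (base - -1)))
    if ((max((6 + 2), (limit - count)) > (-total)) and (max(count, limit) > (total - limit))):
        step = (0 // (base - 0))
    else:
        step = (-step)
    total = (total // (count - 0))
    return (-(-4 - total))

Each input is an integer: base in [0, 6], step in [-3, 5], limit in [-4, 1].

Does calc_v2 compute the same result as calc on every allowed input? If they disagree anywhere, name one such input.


Try base=0, step=-3, limit=-4.
calc: total becomes 0; next count becomes 3; next ((max((6 + 2), (limit - count)) > (-total)) and (max(count, limit) > (total - limit))) evaluates to false; next step becomes 3; next total becomes 0; next final value 4
calc_v2: total becomes 0; next count becomes 6; next ((max((6 + 2), (limit - count)) > (-total)) and (max(count, limit) > (total - limit))) evaluates to true; next hits division by zero so the output is ERROR
4 vs ERROR — the two versions disagree here.
verdict: not equivalent; witness: base=0, step=-3, limit=-4


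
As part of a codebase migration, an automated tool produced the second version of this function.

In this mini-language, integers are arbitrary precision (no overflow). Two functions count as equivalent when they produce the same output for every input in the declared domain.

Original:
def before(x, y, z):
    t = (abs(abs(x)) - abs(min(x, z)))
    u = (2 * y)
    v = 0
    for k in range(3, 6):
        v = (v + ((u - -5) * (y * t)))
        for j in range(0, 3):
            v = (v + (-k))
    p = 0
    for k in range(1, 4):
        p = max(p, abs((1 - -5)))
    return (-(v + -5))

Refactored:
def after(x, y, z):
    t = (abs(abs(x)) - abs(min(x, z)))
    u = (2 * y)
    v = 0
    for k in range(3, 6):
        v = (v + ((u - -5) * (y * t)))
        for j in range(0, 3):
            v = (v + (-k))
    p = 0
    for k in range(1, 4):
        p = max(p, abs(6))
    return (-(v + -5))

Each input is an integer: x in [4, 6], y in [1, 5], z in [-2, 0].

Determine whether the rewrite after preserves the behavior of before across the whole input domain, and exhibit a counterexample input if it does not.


The two versions differ — the changes include arithmetic usage differs; and constant usage differs.
As a probe, take x=5, y=5, z=-1: before runs t := 4 | u := 10 | v := 0 | iter k=3: | v := 300 | iter j=0: | v := 297 | iter j=1: | v := 294 | iter j=2: | v := 291 | iter k=4: | v := 591 | iter j=0: | v := 587 | iter j=1: | v := 583 | iter j=2: | v := 579 | iter k=5: | v := 879 | iter j=0: | v := 874 | iter j=1: | v := 869 | iter j=2: | v := 864 | p := 0 | iter k=1: | p := 6 | iter k=2: | p := 6 | iter k=3: | p := 6 | result -859; after runs t := 4 | u := 10 | v := 0 | iter k=3: | v := 300 | iter j=0: | v := 297 | iter j=1: | v := 294 | iter j=2: | v := 291 | iter k=4: | v := 591 | iter j=0: | v := 587 | iter j=1: | v := 583 | iter j=2: | v := 579 | iter k=5: | v := 879 | iter j=0: | v := 874 | iter j=1: | v := 869 | iter j=2: | v := 864 | p := 0 | iter k=1: | p := 6 | iter k=2: | p := 6 | iter k=3: | p := 6 | result -859; both end at -859.
Sweeping the whole domain (45 inputs) finds no disagreement.
verdict: equivalent


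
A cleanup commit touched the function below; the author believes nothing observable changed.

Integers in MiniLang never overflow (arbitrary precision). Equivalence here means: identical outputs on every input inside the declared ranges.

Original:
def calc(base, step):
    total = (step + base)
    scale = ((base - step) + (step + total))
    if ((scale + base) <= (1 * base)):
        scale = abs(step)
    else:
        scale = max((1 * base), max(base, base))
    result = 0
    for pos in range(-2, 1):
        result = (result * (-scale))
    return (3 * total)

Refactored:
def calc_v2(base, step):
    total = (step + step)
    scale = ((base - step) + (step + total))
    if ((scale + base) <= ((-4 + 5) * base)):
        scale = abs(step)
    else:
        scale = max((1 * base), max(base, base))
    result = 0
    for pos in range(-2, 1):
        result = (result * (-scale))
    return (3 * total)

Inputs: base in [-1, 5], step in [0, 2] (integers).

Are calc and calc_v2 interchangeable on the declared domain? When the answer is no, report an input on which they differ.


On input base=-1, step=0, calc returns -3 while calc_v2 returns 0.
verdict: not equivalent; witness: base=-1, step=0


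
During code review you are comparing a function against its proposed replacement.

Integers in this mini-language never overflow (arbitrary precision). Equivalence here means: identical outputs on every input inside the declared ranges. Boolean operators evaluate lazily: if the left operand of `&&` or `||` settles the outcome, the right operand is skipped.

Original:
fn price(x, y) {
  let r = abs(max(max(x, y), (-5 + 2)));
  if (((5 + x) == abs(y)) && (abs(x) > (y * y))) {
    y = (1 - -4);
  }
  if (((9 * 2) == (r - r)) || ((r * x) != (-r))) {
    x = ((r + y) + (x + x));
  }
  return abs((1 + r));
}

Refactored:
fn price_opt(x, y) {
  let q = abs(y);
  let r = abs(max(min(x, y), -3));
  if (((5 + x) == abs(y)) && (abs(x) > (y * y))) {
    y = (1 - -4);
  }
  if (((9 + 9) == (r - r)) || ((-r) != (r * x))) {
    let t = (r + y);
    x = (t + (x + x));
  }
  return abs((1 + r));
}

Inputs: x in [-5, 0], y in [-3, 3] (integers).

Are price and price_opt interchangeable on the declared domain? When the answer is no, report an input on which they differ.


Run the pair on x=-5, y=-2.
price: r = 2; (((5 + x) == abs(y)) && (abs(x) > (y * y))) -> false; (((9 * 2) == (r - r)) || ((r * x) != (-r))) -> true; x = -10; return 3
price_opt: q = 2; r = 3; (((5 + x) == abs(y)) && (abs(x) > (y * y))) -> false; (((9 + 9) == (r - r)) || ((-r) != (r * x))) -> true; t = 1; x = -9; return 4
3 != 4, so the rewrite changes behavior.
verdict: not equivalent; witness: x=-5, y=-2


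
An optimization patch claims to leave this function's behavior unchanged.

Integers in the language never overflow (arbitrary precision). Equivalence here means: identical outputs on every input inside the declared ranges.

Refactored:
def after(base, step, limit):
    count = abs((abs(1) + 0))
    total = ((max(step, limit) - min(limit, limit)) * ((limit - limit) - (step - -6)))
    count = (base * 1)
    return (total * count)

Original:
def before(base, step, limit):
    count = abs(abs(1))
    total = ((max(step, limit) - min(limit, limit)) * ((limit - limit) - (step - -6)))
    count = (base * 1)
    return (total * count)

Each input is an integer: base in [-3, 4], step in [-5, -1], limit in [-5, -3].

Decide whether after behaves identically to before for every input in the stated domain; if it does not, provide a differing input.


Reading the diff, among the changes: constant usage differs; arithmetic usage differs.
Spot check at base=3, step=-5, limit=-3 — before: count := 1 | total := 0 | count := 3 | result 0. after: count := 1 | total := 0 | count := 3 | result 0. Both give 0.
An exhaustive pass over the 120 declared inputs shows identical outputs.
verdict: equivalent


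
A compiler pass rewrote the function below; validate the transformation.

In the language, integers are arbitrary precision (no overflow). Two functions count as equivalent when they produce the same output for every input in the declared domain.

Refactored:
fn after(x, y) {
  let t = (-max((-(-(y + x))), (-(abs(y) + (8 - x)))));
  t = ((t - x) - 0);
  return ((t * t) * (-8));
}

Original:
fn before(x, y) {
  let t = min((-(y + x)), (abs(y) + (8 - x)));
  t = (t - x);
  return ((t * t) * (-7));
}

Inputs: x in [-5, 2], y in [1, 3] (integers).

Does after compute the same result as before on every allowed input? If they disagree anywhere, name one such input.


These are not equivalent — on x=-5, y=1 the outputs split (-567 vs -648).
before: t := 4 | t := 9 | result -567
after: t := 4 | t := 9 | result -648
verdict: not equivalent; witness: x=-5, y=1


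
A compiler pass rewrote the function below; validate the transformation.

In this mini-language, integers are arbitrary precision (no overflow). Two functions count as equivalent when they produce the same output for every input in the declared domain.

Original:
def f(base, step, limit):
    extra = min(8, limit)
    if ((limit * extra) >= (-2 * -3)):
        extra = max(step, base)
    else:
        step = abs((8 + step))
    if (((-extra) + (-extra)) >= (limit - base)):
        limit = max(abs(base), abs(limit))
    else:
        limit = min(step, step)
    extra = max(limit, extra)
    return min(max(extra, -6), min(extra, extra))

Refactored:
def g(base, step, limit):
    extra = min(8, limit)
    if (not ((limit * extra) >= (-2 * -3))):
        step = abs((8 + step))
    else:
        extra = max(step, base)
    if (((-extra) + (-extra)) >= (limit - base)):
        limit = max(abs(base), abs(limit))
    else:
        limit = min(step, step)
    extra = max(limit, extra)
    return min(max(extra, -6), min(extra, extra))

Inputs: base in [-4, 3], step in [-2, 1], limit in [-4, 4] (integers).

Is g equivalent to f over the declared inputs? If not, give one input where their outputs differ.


The two are interchangeable: boolean connective usage differs, and every declared input agrees.
Tracing base=-1, step=0, limit=1: f: extra becomes 1; next ((limit * extra) >= (-2 * -3)) evaluates to false; next step becomes 8; next (((-extra) + (-extra)) >= (limit - base)) evaluates to false; next limit becomes 8; next extra becomes 8; next final value 8 | g: extra becomes 1; next (not ((limit * extra) >= (-2 * -3))) evaluates to true; next step becomes 8; next (((-extra) + (-extra)) >= (limit - base)) evaluates to false; next limit becomes 8; next extra becomes 8; next final value 8 — matching result 8.
An exhaustive pass over the 288 declared inputs shows identical outputs.
verdict: equivalent


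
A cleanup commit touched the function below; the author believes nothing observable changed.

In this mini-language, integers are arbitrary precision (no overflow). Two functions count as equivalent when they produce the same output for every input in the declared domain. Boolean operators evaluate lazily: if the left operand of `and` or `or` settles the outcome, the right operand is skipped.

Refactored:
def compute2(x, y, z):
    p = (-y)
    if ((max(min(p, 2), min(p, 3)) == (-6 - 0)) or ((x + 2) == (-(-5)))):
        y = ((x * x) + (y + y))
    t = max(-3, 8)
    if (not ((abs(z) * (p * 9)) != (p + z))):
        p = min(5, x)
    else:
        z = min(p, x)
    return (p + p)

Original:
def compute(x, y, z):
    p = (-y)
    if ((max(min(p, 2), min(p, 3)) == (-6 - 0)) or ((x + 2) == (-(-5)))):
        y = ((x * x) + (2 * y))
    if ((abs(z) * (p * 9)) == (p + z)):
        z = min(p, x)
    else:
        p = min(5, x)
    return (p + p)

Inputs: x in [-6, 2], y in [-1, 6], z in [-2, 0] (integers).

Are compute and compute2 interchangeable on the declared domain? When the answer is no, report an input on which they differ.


Take x=-6, y=-1, z=-2.
compute: p=1, then ((max(min(p, 2), min(p, 3)) == (-6 - 0)) or ((x + 2) == (-(-5)))) is false, then ((abs(z) * (p * 9)) == (p + z)) is false, then p=-6, then returns -12
compute2: p=1, then ((max(min(p, 2), min(p, 3)) == (-6 - 0)) or ((x + 2) == (-(-5)))) is false, then t=8, then (not ((abs(z) * (p * 9)) != (p + z))) is false, then z=-6, then returns 2
-12 != 2, so the rewrite changes behavior.
verdict: not equivalent; witness: x=-6, y=-1, z=-2


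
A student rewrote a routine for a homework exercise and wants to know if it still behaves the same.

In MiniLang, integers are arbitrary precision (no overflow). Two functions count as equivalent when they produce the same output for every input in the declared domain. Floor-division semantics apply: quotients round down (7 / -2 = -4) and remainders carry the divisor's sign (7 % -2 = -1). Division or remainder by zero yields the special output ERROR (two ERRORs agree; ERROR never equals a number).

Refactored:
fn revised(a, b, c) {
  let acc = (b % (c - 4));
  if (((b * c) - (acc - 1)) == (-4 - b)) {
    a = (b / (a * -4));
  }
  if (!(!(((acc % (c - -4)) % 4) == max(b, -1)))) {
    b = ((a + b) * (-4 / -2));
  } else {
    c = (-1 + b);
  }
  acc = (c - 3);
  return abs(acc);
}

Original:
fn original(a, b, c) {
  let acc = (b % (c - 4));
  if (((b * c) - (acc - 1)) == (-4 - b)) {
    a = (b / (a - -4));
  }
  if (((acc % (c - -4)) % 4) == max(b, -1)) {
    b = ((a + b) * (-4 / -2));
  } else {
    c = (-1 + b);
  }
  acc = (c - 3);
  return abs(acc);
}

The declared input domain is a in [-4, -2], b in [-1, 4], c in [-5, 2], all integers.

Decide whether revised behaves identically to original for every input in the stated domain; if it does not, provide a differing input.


Take a=-4, b=4, c=-3.
original: acc := -3 | (((b * c) - (acc - 1)) == (-4 - b)): true | divide-by-zero, output ERROR
revised: acc := -3 | (((b * c) - (acc - 1)) == (-4 - b)): true | a := 0 | (!(!(((acc % (c - -4)) % 4) == max(b, -1)))): false | c := 3 | acc := 0 | result 0
ERROR vs 0 — the two versions disagree here.
verdict: not equivalent; witness: a=-4, b=4, c=-3


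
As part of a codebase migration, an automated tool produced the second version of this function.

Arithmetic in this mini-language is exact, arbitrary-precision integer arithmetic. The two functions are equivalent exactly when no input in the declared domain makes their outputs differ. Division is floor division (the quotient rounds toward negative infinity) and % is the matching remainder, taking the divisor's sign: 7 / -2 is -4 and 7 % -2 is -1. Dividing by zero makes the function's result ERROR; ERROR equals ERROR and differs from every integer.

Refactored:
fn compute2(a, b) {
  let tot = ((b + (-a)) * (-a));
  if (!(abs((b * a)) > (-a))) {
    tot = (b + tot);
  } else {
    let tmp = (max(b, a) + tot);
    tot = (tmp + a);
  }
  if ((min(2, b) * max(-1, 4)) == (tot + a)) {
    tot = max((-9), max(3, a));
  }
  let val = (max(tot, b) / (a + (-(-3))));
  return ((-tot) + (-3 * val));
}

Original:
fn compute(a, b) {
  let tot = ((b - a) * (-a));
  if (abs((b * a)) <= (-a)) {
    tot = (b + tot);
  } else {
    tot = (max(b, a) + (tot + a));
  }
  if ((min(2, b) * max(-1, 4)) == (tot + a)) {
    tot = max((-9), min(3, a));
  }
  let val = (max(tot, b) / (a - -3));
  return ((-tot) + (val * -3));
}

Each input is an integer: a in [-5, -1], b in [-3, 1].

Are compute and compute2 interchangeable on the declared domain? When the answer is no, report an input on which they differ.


a=-1, b=0 yields 1 from compute but -6 from compute2.
verdict: not equivalent; witness: a=-1, b=0


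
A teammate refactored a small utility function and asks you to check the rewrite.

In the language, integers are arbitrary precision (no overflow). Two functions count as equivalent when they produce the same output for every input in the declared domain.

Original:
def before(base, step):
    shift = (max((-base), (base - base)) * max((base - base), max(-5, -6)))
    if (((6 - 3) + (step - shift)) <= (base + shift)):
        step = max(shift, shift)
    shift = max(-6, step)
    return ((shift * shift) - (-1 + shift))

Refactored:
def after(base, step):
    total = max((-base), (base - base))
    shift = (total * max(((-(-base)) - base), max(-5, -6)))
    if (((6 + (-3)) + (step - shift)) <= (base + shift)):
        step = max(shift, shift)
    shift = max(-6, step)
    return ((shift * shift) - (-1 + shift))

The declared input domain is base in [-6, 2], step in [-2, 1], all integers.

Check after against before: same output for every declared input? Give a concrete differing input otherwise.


Equivalent — the differences include local variable names differ; arithmetic usage differs; statement counts differ, yet no declared input distinguishes the two.
One worked example (base=-5, step=-1) — before: shift=0, then (((6 - 3) + (step - shift)) <= (base + shift)) is false, then shift=-1, then returns 3; after: total=5, then shift=0, then (((6 + (-3)) + (step - shift)) <= (base + shift)) is false, then shift=-1, then returns 3; agreement on 3.
An exhaustive pass over the 36 declared inputs shows identical outputs.
verdict: equivalent


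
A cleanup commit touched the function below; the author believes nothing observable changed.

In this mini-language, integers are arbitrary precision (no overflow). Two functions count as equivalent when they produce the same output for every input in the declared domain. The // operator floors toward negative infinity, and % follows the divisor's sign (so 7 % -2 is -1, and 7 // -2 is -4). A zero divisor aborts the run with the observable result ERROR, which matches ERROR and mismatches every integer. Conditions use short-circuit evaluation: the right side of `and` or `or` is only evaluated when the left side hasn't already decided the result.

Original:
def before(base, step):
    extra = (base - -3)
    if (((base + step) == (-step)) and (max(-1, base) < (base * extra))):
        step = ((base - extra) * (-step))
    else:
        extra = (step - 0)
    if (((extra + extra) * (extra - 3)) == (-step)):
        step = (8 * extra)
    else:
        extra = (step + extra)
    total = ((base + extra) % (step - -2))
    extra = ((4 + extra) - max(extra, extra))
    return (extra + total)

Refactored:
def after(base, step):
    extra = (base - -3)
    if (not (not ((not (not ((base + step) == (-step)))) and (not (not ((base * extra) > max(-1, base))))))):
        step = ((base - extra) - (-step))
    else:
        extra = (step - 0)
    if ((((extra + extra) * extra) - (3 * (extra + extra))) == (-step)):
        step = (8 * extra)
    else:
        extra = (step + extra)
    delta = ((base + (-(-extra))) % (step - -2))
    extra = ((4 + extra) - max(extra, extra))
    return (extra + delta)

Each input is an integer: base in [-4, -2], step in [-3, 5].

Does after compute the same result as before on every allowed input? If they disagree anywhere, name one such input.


Not equivalent: base=-4, step=2 separates them (5 vs 4).
before: extra=-1, then (((base + step) == (-step)) and (max(-1, base) < (base * extra))) is true, then step=6, then (((extra + extra) * (extra - 3)) == (-step)) is false, then extra=5, then total=1, then extra=4, then returns 5
after: extra=-1, then (not (not ((not (not ((base + step) == (-step)))) and (not (not ((base * extra) > max(-1, base))))))) is true, then step=-1, then ((((extra + extra) * extra) - (3 * (extra + extra))) == (-step)) is false, then extra=-2, then delta=0, then extra=4, then returns 4
verdict: not equivalent; witness: base=-4, step=2


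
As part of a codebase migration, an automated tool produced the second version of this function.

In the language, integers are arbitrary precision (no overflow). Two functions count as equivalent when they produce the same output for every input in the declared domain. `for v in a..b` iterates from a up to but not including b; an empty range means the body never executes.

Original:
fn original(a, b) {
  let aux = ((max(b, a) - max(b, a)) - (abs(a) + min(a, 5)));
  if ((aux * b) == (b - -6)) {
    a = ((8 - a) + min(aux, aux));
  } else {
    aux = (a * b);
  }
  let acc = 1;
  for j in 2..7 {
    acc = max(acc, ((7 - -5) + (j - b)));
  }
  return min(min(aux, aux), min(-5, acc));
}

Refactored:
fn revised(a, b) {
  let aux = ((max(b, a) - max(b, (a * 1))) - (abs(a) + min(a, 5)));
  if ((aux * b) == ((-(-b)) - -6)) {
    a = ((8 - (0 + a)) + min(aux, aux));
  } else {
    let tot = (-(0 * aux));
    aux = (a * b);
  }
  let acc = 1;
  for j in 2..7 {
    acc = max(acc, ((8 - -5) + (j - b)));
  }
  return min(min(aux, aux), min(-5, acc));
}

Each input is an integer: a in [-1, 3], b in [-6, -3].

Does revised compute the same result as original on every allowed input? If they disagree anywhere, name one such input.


The suspicious edit (`7` became `8`) never changes the result for any input inside the declared domain; all 20 inputs agree.
verdict: equivalent


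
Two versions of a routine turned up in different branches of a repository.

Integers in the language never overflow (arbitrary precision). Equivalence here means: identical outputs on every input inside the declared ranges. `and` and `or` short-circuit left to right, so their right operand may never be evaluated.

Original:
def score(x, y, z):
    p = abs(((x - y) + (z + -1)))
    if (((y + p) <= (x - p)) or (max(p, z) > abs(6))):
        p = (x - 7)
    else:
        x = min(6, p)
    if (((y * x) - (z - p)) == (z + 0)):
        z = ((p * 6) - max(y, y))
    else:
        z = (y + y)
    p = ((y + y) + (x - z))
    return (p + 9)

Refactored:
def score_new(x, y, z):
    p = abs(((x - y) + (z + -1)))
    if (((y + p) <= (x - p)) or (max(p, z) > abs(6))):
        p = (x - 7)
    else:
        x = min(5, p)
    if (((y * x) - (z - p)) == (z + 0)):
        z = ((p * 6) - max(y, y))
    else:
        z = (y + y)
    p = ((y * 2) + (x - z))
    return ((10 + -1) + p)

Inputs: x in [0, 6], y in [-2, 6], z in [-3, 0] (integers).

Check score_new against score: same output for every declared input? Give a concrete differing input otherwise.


Evaluate both at x=0, y=2, z=-3.
score: p=6, then (((y + p) <= (x - p)) or (max(p, z) > abs(6))) is false, then x=6, then (((y * x) - (z - p)) == (z + 0)) is false, then z=4, then p=6, then returns 15
score_new: p=6, then (((y + p) <= (x - p)) or (max(p, z) > abs(6))) is false, then x=5, then (((y * x) - (z - p)) == (z + 0)) is false, then z=4, then p=5, then returns 14
15 vs 14 — the two versions disagree here.
verdict: not equivalent; witness: x=0, y=2, z=-3


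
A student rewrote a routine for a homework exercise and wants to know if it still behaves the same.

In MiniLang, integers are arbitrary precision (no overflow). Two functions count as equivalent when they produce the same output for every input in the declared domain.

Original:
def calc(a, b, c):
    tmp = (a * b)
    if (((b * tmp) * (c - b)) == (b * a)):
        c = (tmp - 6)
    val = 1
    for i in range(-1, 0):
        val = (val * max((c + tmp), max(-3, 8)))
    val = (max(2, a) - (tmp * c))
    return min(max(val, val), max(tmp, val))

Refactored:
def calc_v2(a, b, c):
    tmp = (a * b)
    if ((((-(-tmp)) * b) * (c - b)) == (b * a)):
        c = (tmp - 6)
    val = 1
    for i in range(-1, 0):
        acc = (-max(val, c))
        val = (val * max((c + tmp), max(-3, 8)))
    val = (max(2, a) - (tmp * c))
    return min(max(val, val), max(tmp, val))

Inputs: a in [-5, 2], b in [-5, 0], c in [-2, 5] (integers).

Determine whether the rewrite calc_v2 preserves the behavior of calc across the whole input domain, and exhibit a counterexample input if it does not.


Behavior is preserved: although min/max/abs usage differs, and statement counts differ, and local variable names differ, the outputs never diverge.
One worked example (a=1, b=0, c=0) — calc: tmp := 0 | (((b * tmp) * (c - b)) == (b * a)): true | c := -6 | val := 1 | iter i=-1: | val := 8 | val := 2 | result 2; calc_v2: tmp := 0 | ((((-(-tmp)) * b) * (c - b)) == (b * a)): true | c := -6 | val := 1 | iter i=-1: | acc := -1 | val := 8 | val := 2 | result 2; agreement on 2.
Across all 384 domain points the two functions coincide.
verdict: equivalent


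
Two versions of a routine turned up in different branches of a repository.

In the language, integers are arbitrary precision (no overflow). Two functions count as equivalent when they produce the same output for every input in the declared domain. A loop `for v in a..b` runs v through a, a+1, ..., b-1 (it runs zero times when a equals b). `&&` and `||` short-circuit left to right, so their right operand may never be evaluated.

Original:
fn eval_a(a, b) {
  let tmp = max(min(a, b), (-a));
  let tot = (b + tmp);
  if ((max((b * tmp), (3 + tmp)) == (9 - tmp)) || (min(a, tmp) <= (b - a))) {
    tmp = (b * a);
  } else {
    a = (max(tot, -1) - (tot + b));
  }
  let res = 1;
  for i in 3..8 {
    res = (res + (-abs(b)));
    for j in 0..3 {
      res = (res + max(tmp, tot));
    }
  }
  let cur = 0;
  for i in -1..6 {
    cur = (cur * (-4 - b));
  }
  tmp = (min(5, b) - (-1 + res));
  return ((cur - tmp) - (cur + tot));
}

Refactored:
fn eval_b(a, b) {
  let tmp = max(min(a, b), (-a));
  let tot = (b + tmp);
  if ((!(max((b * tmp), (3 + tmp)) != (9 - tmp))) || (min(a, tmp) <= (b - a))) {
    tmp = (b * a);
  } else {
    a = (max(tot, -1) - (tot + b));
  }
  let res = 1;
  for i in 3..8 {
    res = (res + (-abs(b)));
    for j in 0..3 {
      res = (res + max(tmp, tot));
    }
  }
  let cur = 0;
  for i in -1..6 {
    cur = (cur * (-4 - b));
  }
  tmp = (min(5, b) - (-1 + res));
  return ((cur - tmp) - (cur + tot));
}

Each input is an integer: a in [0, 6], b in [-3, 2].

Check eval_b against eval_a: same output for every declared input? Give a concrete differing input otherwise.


Comparing the listings, the differences include: boolean connective usage differs; also comparison usage differs.
As a probe, take a=5, b=-1: eval_a runs tmp=-1, then tot=-2, then ((max((b * tmp), (3 + tmp)) == (9 - tmp)) || (min(a, tmp) <= (b - a))) is false, then a=2, then res=1, then (i=3), then res=0, then (j=0), then res=-1, then (j=1), then res=-2, then (j=2), then res=-3, then (i=4), then res=-4, then (j=0), then res=-5, then (j=1), then res=-6, then (j=2), then res=-7, then (i=5), then res=-8, then (j=0), then res=-9, then (j=1), then res=-10, then (j=2), then res=-11, then (i=6), then res=-12, then (j=0), then res=-13, then (j=1), then res=-14, then (j=2), then res=-15, then (i=7), then res=-16, then (j=0), then res=-17, then (j=1), then res=-18, then (j=2), then res=-19, then cur=0, then (i=-1), then cur=0, then (i=0), then cur=0, then (i=1), then cur=0, then (i=2), then cur=0, then (i=3), then cur=0, then (i=4), then cur=0, then (i=5), then cur=0, then tmp=19, then returns -17; eval_b runs tmp=-1, then tot=-2, then ((!(max((b * tmp), (3 + tmp)) != (9 - tmp))) || (min(a, tmp) <= (b - a))) is false, then a=2, then res=1, then (i=3), then res=0, then (j=0), then res=-1, then (j=1), then res=-2, then (j=2), then res=-3, then (i=4), then res=-4, then (j=0), then res=-5, then (j=1), then res=-6, then (j=2), then res=-7, then (i=5), then res=-8, then (j=0), then res=-9, then (j=1), then res=-10, then (j=2), then res=-11, then (i=6), then res=-12, then (j=0), then res=-13, then (j=1), then res=-14, then (j=2), then res=-15, then (i=7), then res=-16, then (j=0), then res=-17, then (j=1), then res=-18, then (j=2), then res=-19, then cur=0, then (i=-1), then cur=0, then (i=0), then cur=0, then (i=1), then cur=0, then (i=2), then cur=0, then (i=3), then cur=0, then (i=4), then cur=0, then (i=5), then cur=0, then tmp=19, then returns -17; both end at -17.
Every one of the 42 inputs gives matching results.
verdict: equivalent


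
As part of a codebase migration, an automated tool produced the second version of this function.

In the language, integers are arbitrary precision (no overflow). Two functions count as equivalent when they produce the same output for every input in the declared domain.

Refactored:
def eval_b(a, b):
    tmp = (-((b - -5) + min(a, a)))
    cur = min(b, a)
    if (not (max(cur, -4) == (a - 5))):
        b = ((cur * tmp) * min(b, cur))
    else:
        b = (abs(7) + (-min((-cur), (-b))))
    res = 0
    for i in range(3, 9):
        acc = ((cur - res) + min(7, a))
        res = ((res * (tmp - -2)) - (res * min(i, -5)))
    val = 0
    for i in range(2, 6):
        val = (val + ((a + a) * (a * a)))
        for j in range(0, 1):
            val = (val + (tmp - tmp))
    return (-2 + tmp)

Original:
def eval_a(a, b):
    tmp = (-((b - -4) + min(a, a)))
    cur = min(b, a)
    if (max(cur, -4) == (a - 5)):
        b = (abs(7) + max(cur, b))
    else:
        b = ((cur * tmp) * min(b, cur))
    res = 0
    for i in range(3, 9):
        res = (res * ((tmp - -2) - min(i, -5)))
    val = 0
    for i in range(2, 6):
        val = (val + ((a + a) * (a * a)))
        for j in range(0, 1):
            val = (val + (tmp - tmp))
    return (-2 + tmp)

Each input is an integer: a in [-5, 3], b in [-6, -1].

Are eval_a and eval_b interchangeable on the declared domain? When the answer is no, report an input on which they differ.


Not equivalent: a=-5, b=-6 separates them (5 vs 4).
eval_a: tmp := 7 | cur := -6 | (max(cur, -4) == (a - 5)): false | b := 252 | res := 0 | iter i=3: | res := 0 | iter i=4: | res := 0 | iter i=5: | res := 0 | iter i=6: | res := 0 | iter i=7: | res := 0 | iter i=8: | res := 0 | val := 0 | iter i=2: | val := -250 | iter j=0: | val := -250 | iter i=3: | val := -500 | iter j=0: | val := -500 | iter i=4: | val := -750 | iter j=0: | val := -750 | iter i=5: | val := -1000 | iter j=0: | val := -1000 | result 5
eval_b: tmp := 6 | cur := -6 | (not (max(cur, -4) == (a - 5))): true | b := 216 | res := 0 | iter i=3: | acc := -11 | res := 0 | iter i=4: | acc := -11 | res := 0 | iter i=5: | acc := -11 | res := 0 | iter i=6: | acc := -11 | res := 0 | iter i=7: | acc := -11 | res := 0 | iter i=8: | acc := -11 | res := 0 | val := 0 | iter i=2: | val := -250 | iter j=0: | val := -250 | iter i=3: | val := -500 | iter j=0: | val := -500 | iter i=4: | val := -750 | iter j=0: | val := -750 | iter i=5: | val := -1000 | iter j=0: | val := -1000 | result 4
verdict: not equivalent; witness: a=-5, b=-6
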